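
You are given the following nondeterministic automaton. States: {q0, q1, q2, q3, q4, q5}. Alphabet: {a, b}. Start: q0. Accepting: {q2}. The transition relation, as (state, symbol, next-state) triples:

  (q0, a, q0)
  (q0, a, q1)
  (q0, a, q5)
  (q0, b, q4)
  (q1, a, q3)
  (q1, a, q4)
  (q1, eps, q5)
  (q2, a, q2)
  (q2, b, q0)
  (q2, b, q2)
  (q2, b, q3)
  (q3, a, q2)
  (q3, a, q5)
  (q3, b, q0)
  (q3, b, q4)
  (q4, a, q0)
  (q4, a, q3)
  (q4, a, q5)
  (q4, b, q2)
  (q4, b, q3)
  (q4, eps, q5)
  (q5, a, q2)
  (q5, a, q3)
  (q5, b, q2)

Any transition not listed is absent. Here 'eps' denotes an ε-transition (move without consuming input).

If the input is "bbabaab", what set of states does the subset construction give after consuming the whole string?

{q0, q2, q3, q4, q5}

Start in {q0}.
Read 'b': q0→{q4}; union {q4}; ε-closure = {q4, q5}.
Read 'b': q4→{q2, q3}, q5→{q2}; now {q2, q3}.
Read 'a': q2→{q2}, q3→{q2, q5}; now {q2, q5}.
Read 'b': q2→{q0, q2, q3}, q5→{q2}; now {q0, q2, q3}.
Read 'a': q0→{q0, q1, q5}, q2→{q2}, q3→{q2, q5}; now {q0, q1, q2, q5}.
Read 'a': q0→{q0, q1, q5}, q1→{q3, q4}, q2→{q2}, q5→{q2, q3}; now {q0, q1, q2, q3, q4, q5}.
Read 'b': q0→{q4}, q1→∅, q2→{q0, q2, q3}, q3→{q0, q4}, q4→{q2, q3}, q5→{q2}; union {q0, q2, q3, q4}; ε-closure = {q0, q2, q3, q4, q5}.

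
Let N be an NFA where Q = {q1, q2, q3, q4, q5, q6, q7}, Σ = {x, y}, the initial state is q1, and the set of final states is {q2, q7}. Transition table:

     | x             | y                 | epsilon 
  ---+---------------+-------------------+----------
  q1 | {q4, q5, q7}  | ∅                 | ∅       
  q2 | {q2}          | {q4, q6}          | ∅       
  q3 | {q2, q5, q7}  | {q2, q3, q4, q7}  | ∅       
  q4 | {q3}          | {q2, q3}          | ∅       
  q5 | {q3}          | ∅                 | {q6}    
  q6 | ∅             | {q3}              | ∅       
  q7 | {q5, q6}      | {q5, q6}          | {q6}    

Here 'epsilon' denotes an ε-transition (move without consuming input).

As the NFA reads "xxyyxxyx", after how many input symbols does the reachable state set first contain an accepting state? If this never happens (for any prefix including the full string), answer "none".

1

Start in {q1}.
Read 'x': q1→{q4, q5, q7}; union {q4, q5, q7}; ε-closure = {q4, q5, q6, q7}.
None of the earlier sets intersect F, but {q4, q5, q6, q7} does.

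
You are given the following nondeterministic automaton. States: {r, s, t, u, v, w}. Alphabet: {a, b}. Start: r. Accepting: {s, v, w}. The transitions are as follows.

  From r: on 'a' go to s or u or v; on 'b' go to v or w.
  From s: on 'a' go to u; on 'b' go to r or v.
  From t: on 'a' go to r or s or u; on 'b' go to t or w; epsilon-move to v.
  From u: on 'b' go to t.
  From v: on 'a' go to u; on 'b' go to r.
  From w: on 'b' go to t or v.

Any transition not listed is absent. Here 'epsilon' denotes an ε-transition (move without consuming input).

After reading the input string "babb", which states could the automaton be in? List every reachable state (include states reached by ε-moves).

Start in {r}.
Read 'b': {r} → {v, w}.
Read 'a': {v, w} → {u}.
Read 'b': {u} → {t, v}.
Read 'b': {t, v} → {r, t, v, w}.

{r, t, v, w}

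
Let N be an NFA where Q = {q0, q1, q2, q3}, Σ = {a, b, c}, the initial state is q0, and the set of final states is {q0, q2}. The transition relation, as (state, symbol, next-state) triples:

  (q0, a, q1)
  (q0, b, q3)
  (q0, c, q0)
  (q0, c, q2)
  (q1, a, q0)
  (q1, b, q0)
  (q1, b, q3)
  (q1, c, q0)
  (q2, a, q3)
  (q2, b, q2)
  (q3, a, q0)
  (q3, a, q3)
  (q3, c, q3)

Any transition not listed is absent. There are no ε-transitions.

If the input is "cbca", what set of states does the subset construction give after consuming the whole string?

{q0, q3}

Start in {q0}.
Read 'c': q0→{q0, q2}; now {q0, q2}.
Read 'b': q0→{q3}, q2→{q2}; now {q2, q3}.
Read 'c': q2→∅, q3→{q3}; now {q3}.
Read 'a': q3→{q0, q3}; now {q0, q3}.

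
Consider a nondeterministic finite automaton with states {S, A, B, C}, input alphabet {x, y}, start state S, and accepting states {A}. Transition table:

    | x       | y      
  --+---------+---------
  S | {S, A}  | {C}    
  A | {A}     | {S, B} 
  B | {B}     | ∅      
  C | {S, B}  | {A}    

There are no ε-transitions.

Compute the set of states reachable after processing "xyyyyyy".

{S, A, B}

Start in {S}.
Read 'x': {S} → {S, A}.
Read 'y': {S, A} → {S, B, C}.
Read 'y': {S, B, C} → {A, C}.
Read 'y': {A, C} → {S, A, B}.
Read 'y': {S, A, B} → {S, B, C}.
Read 'y': {S, B, C} → {A, C}.
Read 'y': {A, C} → {S, A, B}.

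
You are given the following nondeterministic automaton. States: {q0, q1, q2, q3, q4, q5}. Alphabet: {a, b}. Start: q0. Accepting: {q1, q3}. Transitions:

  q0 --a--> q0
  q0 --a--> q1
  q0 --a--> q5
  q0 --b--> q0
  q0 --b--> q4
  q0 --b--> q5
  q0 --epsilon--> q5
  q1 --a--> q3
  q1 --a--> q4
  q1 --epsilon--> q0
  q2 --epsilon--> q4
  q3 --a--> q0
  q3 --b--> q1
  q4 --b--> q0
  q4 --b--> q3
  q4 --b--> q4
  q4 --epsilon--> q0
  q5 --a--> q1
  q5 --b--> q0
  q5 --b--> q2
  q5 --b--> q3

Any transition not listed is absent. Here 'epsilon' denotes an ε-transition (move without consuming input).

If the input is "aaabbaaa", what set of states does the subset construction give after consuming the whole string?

{q0, q1, q3, q4, q5}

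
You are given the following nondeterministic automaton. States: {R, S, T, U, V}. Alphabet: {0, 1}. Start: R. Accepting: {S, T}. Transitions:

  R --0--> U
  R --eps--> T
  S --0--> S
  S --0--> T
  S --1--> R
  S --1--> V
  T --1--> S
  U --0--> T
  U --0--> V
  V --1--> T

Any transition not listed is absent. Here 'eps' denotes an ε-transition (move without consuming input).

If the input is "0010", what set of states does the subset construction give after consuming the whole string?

{S, T}

Start: ε-closure({R}) = {R, T}.
Read '0': R→{U}, T→∅; now {U}.
Read '0': U→{T, V}; now {T, V}.
Read '1': T→{S}, V→{T}; now {S, T}.
Read '0': S→{S, T}, T→∅; now {S, T}.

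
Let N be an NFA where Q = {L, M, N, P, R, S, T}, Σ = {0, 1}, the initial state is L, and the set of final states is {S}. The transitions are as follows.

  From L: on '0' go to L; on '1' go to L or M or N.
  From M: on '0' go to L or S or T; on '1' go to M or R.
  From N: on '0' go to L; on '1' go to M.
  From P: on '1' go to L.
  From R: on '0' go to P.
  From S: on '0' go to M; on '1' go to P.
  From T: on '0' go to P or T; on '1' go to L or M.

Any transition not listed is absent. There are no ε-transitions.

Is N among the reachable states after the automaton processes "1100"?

No

Start in {L}.
Read '1': {L} → {L, M, N}.
Read '1': {L, M, N} → {L, M, N, R}.
Read '0': {L, M, N, R} → {L, P, S, T}.
Read '0': {L, P, S, T} → {L, M, P, T}.
State N is not in {L, M, P, T}.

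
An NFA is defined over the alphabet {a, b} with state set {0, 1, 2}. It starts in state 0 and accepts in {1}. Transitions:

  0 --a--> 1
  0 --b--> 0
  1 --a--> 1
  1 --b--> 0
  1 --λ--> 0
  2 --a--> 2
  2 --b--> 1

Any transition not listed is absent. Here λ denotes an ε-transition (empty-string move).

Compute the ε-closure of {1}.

{0, 1}

Begin with {1}.
ε-move 1 → 0; add 0.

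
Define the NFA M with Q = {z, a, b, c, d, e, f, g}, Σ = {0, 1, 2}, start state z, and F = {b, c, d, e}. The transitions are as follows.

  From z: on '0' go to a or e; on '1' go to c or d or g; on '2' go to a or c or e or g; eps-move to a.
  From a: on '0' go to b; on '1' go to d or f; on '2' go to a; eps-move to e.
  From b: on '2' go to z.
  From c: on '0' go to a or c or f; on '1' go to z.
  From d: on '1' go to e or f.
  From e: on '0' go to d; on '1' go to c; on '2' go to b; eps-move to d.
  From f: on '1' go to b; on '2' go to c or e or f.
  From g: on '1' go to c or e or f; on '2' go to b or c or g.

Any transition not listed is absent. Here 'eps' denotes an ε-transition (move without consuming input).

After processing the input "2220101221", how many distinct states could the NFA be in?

8

Start: ε-closure({z}) = {z, a, d, e}.
Read '2': {z, a, d, e} → {a, b, c, d, e, g}.
Read '2': {a, b, c, d, e, g} → {z, a, b, c, d, e, g}.
Read '2': {z, a, b, c, d, e, g} → {z, a, b, c, d, e, g}.
Read '0': {z, a, b, c, d, e, g} → {a, b, c, d, e, f}.
Read '1': {a, b, c, d, e, f} → {z, a, b, c, d, e, f}.
Read '0': {z, a, b, c, d, e, f} → {a, b, c, d, e, f}.
Read '1': {a, b, c, d, e, f} → {z, a, b, c, d, e, f}.
Read '2': {z, a, b, c, d, e, f} → {z, a, b, c, d, e, f, g}.
Read '2': {z, a, b, c, d, e, f, g} → {z, a, b, c, d, e, f, g}.
Read '1': {z, a, b, c, d, e, f, g} → {z, a, b, c, d, e, f, g}.
That set has 8 states.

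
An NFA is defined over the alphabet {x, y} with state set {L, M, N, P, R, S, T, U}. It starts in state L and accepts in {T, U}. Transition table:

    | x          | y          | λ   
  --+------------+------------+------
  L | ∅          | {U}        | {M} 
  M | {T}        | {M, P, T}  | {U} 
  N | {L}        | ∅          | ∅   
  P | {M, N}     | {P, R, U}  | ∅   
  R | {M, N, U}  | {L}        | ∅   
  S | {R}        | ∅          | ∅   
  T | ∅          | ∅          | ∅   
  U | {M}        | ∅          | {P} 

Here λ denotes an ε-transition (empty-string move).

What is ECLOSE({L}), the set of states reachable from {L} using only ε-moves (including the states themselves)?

Begin with {L}.
ε-move L → M; add M.
ε-move M → U; add U.
ε-move U → P; add P.

{L, M, P, U}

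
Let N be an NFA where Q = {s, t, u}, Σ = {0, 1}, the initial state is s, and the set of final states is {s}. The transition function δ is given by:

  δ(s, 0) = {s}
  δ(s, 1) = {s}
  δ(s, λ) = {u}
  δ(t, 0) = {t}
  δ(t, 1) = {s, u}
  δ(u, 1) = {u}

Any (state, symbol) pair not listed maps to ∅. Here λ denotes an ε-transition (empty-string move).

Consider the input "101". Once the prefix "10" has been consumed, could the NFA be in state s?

Start: ε-closure({s}) = {s, u}.
Read '1': s→{s}, u→{u}; now {s, u}.
Read '0': s→{s}, u→∅; union {s}; ε-closure = {s, u}.
State s is in {s, u}.

Yes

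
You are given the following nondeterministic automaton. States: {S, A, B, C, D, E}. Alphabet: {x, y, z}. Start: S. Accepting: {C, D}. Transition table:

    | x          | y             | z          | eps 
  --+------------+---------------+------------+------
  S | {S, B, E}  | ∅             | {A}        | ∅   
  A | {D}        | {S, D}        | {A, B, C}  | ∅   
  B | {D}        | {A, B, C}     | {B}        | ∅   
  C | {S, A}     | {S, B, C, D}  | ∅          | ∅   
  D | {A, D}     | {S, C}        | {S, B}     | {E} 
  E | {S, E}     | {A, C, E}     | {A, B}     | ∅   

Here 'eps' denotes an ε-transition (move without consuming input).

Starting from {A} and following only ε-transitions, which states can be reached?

{A}

Begin with {A}.
No ε-moves leave this set, so the closure equals the set itself.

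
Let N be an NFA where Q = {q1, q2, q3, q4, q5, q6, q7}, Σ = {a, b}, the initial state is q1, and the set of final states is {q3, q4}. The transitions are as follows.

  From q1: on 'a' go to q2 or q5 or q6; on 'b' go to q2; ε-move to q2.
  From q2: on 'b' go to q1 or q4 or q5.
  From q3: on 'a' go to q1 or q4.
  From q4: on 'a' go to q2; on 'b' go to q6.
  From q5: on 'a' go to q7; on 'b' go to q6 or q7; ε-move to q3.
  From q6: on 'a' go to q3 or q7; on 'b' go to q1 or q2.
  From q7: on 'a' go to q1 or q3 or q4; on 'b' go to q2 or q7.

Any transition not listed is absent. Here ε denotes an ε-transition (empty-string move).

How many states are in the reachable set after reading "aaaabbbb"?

Start: ε-closure({q1}) = {q1, q2}.
Read 'a': {q1, q2} → {q2, q3, q5, q6}.
Read 'a': {q2, q3, q5, q6} → {q1, q2, q3, q4, q7}.
Read 'a': {q1, q2, q3, q4, q7} → {q1, q2, q3, q4, q5, q6}.
Read 'a': {q1, q2, q3, q4, q5, q6} → {q1, q2, q3, q4, q5, q6, q7}.
Read 'b': {q1, q2, q3, q4, q5, q6, q7} → {q1, q2, q3, q4, q5, q6, q7}.
Read 'b': {q1, q2, q3, q4, q5, q6, q7} → {q1, q2, q3, q4, q5, q6, q7}.
Read 'b': {q1, q2, q3, q4, q5, q6, q7} → {q1, q2, q3, q4, q5, q6, q7}.
Read 'b': {q1, q2, q3, q4, q5, q6, q7} → {q1, q2, q3, q4, q5, q6, q7}.
That set has 7 states.

7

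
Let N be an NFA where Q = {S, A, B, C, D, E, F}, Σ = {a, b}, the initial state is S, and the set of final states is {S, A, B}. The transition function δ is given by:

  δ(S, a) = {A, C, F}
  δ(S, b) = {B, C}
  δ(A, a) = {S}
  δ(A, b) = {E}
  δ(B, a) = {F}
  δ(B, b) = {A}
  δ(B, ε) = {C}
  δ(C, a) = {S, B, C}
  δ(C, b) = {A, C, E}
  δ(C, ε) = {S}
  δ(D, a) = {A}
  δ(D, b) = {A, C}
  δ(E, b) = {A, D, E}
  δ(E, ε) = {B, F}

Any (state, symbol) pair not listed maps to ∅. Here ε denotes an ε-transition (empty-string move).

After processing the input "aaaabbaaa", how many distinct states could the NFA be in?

5

Start in {S}.
Read 'a': S→{A, C, F}; union {A, C, F}; ε-closure = {S, A, C, F}.
Read 'a': S→{A, C, F}, A→{S}, C→{S, B, C}, F→∅; now {S, A, B, C, F}.
Read 'a': S→{A, C, F}, A→{S}, B→{F}, C→{S, B, C}, F→∅; now {S, A, B, C, F}.
Read 'a': S→{A, C, F}, A→{S}, B→{F}, C→{S, B, C}, F→∅; now {S, A, B, C, F}.
Read 'b': S→{B, C}, A→{E}, B→{A}, C→{A, C, E}, F→∅; union {A, B, C, E}; ε-closure = {S, A, B, C, E, F}.
Read 'b': S→{B, C}, A→{E}, B→{A}, C→{A, C, E}, E→{A, D, E}, F→∅; union {A, B, C, D, E}; ε-closure = {S, A, B, C, D, E, F}.
Read 'a': S→{A, C, F}, A→{S}, B→{F}, C→{S, B, C}, D→{A}, E→∅, F→∅; now {S, A, B, C, F}.
Read 'a': S→{A, C, F}, A→{S}, B→{F}, C→{S, B, C}, F→∅; now {S, A, B, C, F}.
Read 'a': S→{A, C, F}, A→{S}, B→{F}, C→{S, B, C}, F→∅; now {S, A, B, C, F}.
That set has 5 states.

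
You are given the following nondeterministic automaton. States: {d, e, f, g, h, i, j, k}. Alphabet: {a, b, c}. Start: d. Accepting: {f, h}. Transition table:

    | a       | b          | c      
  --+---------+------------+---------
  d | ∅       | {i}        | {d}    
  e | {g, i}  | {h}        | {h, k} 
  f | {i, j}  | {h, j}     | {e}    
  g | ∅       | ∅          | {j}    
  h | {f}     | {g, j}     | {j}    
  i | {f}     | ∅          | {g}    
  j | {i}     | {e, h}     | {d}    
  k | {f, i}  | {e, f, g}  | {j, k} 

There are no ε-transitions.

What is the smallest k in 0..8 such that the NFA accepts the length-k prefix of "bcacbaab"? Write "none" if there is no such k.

Start in {d}.
Read 'b': {d} → {i}.
Read 'c': {i} → {g}.
Read 'a': {g} → ∅.
The set is empty and remains empty for the remaining 5 symbols.
No reachable set along the way intersects F.

none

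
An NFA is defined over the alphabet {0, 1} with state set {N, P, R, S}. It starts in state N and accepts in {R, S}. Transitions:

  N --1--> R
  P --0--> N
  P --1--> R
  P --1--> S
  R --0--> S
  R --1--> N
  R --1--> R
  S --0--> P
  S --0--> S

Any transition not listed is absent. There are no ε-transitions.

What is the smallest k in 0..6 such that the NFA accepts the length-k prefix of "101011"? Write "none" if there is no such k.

1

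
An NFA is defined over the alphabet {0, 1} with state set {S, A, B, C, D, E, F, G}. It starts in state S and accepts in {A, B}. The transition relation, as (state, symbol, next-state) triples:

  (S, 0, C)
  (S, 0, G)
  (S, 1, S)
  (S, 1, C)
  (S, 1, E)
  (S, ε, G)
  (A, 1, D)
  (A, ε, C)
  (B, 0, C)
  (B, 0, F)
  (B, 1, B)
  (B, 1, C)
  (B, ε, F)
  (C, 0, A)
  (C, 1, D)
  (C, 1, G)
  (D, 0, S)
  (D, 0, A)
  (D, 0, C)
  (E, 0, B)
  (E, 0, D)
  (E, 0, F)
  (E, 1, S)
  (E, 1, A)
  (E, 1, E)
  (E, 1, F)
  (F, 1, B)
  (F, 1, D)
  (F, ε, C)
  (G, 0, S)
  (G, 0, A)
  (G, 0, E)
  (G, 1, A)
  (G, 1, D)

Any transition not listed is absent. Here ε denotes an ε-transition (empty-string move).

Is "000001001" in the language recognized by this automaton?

Start: ε-closure({S}) = {S, G}.
Read '0': {S, G} → {S, A, C, E, G}.
Read '0': {S, A, C, E, G} → {S, A, B, C, D, E, F, G}.
Read '0': {S, A, B, C, D, E, F, G} → {S, A, B, C, D, E, F, G}.
Read '0': {S, A, B, C, D, E, F, G} → {S, A, B, C, D, E, F, G}.
Read '0': {S, A, B, C, D, E, F, G} → {S, A, B, C, D, E, F, G}.
Read '1': {S, A, B, C, D, E, F, G} → {S, A, B, C, D, E, F, G}.
Read '0': {S, A, B, C, D, E, F, G} → {S, A, B, C, D, E, F, G}.
Read '0': {S, A, B, C, D, E, F, G} → {S, A, B, C, D, E, F, G}.
Read '1': {S, A, B, C, D, E, F, G} → {S, A, B, C, D, E, F, G}.
The final set {S, A, B, C, D, E, F, G} contains the accepting states A, B.

Yes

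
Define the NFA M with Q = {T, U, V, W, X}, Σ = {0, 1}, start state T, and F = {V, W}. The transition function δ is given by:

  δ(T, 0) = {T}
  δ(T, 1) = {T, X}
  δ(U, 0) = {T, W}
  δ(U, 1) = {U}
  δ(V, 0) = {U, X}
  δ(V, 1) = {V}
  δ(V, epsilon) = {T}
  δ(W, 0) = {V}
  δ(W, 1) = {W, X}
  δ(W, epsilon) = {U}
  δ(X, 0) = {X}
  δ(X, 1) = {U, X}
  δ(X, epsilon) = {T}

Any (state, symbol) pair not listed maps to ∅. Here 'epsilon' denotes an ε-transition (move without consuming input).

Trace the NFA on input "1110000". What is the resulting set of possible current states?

{T, U, V, W, X}

Start in {T}.
Read '1': T→{T, X}; now {T, X}.
Read '1': T→{T, X}, X→{U, X}; now {T, U, X}.
Read '1': T→{T, X}, U→{U}, X→{U, X}; now {T, U, X}.
Read '0': T→{T}, U→{T, W}, X→{X}; union {T, W, X}; ε-closure = {T, U, W, X}.
Read '0': T→{T}, U→{T, W}, W→{V}, X→{X}; union {T, V, W, X}; ε-closure = {T, U, V, W, X}.
Read '0': T→{T}, U→{T, W}, V→{U, X}, W→{V}, X→{X}; now {T, U, V, W, X}.
Read '0': T→{T}, U→{T, W}, V→{U, X}, W→{V}, X→{X}; now {T, U, V, W, X}.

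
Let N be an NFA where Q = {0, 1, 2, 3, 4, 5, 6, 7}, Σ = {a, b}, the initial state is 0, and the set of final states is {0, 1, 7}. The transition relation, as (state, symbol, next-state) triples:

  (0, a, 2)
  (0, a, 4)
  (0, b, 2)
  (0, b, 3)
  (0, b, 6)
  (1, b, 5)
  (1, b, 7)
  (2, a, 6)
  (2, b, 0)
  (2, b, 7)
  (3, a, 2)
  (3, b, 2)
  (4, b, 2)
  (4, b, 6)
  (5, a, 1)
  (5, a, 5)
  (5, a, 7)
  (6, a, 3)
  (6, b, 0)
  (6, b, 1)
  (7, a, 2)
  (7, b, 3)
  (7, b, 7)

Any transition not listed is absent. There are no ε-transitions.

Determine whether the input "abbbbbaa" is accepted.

Yes

Start in {0}.
Read 'a': 0→{2, 4}; now {2, 4}.
Read 'b': 2→{0, 7}, 4→{2, 6}; now {0, 2, 6, 7}.
Read 'b': 0→{2, 3, 6}, 2→{0, 7}, 6→{0, 1}, 7→{3, 7}; now {0, 1, 2, 3, 6, 7}.
Read 'b': 0→{2, 3, 6}, 1→{5, 7}, 2→{0, 7}, 3→{2}, 6→{0, 1}, 7→{3, 7}; now {0, 1, 2, 3, 5, 6, 7}.
Read 'b': 0→{2, 3, 6}, 1→{5, 7}, 2→{0, 7}, 3→{2}, 5→∅, 6→{0, 1}, 7→{3, 7}; now {0, 1, 2, 3, 5, 6, 7}.
Read 'b': 0→{2, 3, 6}, 1→{5, 7}, 2→{0, 7}, 3→{2}, 5→∅, 6→{0, 1}, 7→{3, 7}; now {0, 1, 2, 3, 5, 6, 7}.
Read 'a': 0→{2, 4}, 1→∅, 2→{6}, 3→{2}, 5→{1, 5, 7}, 6→{3}, 7→{2}; now {1, 2, 3, 4, 5, 6, 7}.
Read 'a': 1→∅, 2→{6}, 3→{2}, 4→∅, 5→{1, 5, 7}, 6→{3}, 7→{2}; now {1, 2, 3, 5, 6, 7}.
The final set {1, 2, 3, 5, 6, 7} contains the accepting states 1, 7.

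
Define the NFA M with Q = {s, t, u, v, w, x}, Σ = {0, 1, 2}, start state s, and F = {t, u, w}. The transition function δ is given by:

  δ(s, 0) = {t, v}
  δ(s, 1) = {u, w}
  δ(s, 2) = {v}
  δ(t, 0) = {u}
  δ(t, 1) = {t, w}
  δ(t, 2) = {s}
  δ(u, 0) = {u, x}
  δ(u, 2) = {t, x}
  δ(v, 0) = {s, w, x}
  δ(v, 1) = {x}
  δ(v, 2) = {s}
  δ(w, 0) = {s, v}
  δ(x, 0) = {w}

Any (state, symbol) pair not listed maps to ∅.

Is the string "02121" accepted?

Yes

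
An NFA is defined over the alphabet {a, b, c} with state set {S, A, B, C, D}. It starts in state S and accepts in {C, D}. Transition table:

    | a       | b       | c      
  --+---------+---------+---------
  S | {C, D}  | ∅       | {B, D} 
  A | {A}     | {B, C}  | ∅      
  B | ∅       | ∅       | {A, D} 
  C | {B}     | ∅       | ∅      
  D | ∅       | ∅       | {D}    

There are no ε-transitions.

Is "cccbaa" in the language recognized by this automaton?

No

Start in {S}.
Read 'c': {S} → {B, D}.
Read 'c': {B, D} → {A, D}.
Read 'c': {A, D} → {D}.
Read 'b': {D} → ∅.
The set is empty and remains empty for the remaining 2 symbols.
The final set ∅ contains no accepting state.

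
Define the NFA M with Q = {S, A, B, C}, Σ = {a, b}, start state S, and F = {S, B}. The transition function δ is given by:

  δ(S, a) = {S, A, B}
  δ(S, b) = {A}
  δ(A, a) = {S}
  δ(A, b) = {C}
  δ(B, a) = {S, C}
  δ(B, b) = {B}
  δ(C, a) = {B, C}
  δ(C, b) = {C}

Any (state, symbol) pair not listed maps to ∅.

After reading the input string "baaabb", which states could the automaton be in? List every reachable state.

{B, C}

Start in {S}.
Read 'b': S→{A}; now {A}.
Read 'a': A→{S}; now {S}.
Read 'a': S→{S, A, B}; now {S, A, B}.
Read 'a': S→{S, A, B}, A→{S}, B→{S, C}; now {S, A, B, C}.
Read 'b': S→{A}, A→{C}, B→{B}, C→{C}; now {A, B, C}.
Read 'b': A→{C}, B→{B}, C→{C}; now {B, C}.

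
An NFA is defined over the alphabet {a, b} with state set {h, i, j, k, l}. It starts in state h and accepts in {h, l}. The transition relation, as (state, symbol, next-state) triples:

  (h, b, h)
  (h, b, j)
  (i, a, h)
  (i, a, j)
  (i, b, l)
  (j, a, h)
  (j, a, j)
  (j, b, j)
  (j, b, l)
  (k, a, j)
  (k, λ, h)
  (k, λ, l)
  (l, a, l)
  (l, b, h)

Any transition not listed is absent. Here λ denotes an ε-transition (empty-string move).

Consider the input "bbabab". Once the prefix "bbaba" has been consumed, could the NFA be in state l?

Start in {h}.
Read 'b': h→{h, j}; now {h, j}.
Read 'b': h→{h, j}, j→{j, l}; now {h, j, l}.
Read 'a': h→∅, j→{h, j}, l→{l}; now {h, j, l}.
Read 'b': h→{h, j}, j→{j, l}, l→{h}; now {h, j, l}.
Read 'a': h→∅, j→{h, j}, l→{l}; now {h, j, l}.
State l is in {h, j, l}.

Yes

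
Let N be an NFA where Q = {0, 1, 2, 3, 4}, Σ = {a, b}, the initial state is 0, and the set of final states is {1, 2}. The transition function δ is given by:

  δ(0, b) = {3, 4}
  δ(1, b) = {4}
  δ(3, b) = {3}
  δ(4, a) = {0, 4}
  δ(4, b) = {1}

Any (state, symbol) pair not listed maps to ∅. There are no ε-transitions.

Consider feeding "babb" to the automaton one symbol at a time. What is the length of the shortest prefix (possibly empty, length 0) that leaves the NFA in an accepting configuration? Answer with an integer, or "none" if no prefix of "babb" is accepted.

Start in {0}.
Read 'b': 0→{3, 4}; now {3, 4}.
Read 'a': 3→∅, 4→{0, 4}; now {0, 4}.
Read 'b': 0→{3, 4}, 4→{1}; now {1, 3, 4}.
None of the earlier sets intersect F, but {1, 3, 4} does.

3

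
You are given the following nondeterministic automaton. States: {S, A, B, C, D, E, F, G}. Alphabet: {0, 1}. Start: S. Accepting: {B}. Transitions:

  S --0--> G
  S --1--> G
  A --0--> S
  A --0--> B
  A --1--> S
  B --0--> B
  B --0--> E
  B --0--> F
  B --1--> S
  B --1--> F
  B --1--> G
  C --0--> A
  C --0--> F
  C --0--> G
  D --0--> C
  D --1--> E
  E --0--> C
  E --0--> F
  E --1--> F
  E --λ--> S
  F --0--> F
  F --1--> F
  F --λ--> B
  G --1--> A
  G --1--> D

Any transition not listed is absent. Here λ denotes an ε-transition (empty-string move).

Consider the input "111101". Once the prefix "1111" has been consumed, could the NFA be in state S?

Start in {S}.
Read '1': S→{G}; now {G}.
Read '1': G→{A, D}; now {A, D}.
Read '1': A→{S}, D→{E}; now {S, E}.
Read '1': S→{G}, E→{F}; union {F, G}; ε-closure = {B, F, G}.
State S is not in {B, F, G}.

No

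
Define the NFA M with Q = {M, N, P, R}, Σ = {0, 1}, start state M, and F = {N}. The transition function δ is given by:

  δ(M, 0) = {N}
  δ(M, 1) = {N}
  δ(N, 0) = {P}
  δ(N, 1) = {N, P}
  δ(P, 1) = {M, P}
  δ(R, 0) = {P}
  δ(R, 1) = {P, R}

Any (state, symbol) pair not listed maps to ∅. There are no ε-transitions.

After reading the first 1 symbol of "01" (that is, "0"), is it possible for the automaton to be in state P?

No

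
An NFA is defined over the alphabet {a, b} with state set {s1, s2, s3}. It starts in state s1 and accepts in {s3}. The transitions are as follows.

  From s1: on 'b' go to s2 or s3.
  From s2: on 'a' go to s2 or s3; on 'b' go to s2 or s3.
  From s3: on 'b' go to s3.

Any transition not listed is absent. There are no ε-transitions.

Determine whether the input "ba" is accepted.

Yes

Start in {s1}.
Read 'b': s1→{s2, s3}; now {s2, s3}.
Read 'a': s2→{s2, s3}, s3→∅; now {s2, s3}.
The final set {s2, s3} contains the accepting state s3.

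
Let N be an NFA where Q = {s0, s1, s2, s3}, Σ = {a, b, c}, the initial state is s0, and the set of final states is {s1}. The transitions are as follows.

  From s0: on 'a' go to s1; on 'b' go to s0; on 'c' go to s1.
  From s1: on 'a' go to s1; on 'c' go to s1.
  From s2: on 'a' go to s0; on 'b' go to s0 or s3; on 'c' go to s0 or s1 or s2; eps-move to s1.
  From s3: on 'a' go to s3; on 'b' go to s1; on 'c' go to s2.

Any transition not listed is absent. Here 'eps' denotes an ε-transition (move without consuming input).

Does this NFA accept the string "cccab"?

No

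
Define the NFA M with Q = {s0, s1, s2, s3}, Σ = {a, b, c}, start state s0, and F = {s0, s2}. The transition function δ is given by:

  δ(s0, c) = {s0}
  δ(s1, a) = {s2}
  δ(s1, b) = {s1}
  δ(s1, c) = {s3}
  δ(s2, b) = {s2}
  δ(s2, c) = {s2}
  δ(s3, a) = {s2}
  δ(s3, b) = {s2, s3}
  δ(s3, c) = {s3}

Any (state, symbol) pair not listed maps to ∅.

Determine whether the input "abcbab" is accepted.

No

Start in {s0}.
Read 'a': s0→∅; now ∅.
The set is empty and remains empty for the remaining 5 symbols.
The final set ∅ contains no accepting state.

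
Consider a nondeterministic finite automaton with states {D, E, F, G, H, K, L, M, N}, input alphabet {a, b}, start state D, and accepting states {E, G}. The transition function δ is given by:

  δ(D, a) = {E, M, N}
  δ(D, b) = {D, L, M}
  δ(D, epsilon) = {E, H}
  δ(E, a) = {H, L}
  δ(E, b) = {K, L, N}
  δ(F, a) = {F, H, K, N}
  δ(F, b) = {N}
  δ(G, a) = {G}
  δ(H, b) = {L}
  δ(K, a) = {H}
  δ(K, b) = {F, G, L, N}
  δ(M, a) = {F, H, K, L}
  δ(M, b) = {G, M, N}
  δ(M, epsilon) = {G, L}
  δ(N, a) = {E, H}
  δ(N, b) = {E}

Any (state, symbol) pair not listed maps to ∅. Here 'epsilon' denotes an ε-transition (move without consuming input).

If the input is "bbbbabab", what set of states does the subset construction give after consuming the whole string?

Start: ε-closure({D}) = {D, E, H}.
Read 'b': D→{D, L, M}, E→{K, L, N}, H→{L}; union {D, K, L, M, N}; ε-closure = {D, E, G, H, K, L, M, N}.
Read 'b': D→{D, L, M}, E→{K, L, N}, G→∅, H→{L}, K→{F, G, L, N}, L→∅, M→{G, M, N}, N→{E}; union {D, E, F, G, K, L, M, N}; ε-closure = {D, E, F, G, H, K, L, M, N}.
Read 'b': D→{D, L, M}, E→{K, L, N}, F→{N}, G→∅, H→{L}, K→{F, G, L, N}, L→∅, M→{G, M, N}, N→{E}; union {D, E, F, G, K, L, M, N}; ε-closure = {D, E, F, G, H, K, L, M, N}.
Read 'b': D→{D, L, M}, E→{K, L, N}, F→{N}, G→∅, H→{L}, K→{F, G, L, N}, L→∅, M→{G, M, N}, N→{E}; union {D, E, F, G, K, L, M, N}; ε-closure = {D, E, F, G, H, K, L, M, N}.
Read 'a': D→{E, M, N}, E→{H, L}, F→{F, H, K, N}, G→{G}, H→∅, K→{H}, L→∅, M→{F, H, K, L}, N→{E, H}; now {E, F, G, H, K, L, M, N}.
Read 'b': E→{K, L, N}, F→{N}, G→∅, H→{L}, K→{F, G, L, N}, L→∅, M→{G, M, N}, N→{E}; now {E, F, G, K, L, M, N}.
Read 'a': E→{H, L}, F→{F, H, K, N}, G→{G}, K→{H}, L→∅, M→{F, H, K, L}, N→{E, H}; now {E, F, G, H, K, L, N}.
Read 'b': E→{K, L, N}, F→{N}, G→∅, H→{L}, K→{F, G, L, N}, L→∅, N→{E}; now {E, F, G, K, L, N}.

{E, F, G, K, L, N}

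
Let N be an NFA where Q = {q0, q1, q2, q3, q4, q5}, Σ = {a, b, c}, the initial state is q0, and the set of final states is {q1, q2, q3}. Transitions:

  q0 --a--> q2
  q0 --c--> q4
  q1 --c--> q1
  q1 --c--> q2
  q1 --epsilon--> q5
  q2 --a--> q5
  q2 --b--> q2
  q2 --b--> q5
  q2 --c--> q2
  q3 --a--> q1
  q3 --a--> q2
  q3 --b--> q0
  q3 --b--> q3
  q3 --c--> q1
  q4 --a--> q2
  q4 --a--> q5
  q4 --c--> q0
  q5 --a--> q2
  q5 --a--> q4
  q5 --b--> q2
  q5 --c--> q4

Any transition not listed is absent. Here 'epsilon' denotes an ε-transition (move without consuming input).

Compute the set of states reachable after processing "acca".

{q5}

Start in {q0}.
Read 'a': q0→{q2}; now {q2}.
Read 'c': q2→{q2}; now {q2}.
Read 'c': q2→{q2}; now {q2}.
Read 'a': q2→{q5}; now {q5}.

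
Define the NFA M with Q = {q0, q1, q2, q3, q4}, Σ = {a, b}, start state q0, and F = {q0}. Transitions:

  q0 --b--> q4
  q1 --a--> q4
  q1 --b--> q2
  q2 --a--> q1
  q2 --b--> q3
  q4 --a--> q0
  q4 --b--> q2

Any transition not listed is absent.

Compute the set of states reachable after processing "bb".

{q2}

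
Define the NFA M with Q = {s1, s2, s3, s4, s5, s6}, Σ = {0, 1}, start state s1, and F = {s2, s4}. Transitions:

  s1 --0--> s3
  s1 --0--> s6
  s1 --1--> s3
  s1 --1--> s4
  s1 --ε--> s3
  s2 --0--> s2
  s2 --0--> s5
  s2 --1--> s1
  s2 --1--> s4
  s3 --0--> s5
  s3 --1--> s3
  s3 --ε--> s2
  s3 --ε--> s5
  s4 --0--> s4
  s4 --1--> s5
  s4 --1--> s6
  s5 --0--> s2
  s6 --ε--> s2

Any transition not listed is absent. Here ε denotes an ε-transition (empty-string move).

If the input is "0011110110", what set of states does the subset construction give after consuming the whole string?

{s2, s3, s4, s5, s6}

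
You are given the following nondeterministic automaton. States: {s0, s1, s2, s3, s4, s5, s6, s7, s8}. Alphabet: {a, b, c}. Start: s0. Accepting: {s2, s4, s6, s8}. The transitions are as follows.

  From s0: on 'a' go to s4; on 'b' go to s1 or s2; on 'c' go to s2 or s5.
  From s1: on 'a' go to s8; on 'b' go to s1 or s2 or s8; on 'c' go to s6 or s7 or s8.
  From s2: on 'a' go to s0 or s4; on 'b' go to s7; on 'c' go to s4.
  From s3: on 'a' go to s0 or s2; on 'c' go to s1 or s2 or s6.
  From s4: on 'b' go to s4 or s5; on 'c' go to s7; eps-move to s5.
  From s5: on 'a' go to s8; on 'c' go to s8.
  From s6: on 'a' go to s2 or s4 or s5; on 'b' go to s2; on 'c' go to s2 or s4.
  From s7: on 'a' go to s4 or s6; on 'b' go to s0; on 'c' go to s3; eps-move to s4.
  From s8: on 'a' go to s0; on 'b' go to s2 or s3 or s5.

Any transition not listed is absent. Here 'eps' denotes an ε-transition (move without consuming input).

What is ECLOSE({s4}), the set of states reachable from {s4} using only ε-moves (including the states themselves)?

Begin with {s4}.
ε-move s4 → s5; add s5.

{s4, s5}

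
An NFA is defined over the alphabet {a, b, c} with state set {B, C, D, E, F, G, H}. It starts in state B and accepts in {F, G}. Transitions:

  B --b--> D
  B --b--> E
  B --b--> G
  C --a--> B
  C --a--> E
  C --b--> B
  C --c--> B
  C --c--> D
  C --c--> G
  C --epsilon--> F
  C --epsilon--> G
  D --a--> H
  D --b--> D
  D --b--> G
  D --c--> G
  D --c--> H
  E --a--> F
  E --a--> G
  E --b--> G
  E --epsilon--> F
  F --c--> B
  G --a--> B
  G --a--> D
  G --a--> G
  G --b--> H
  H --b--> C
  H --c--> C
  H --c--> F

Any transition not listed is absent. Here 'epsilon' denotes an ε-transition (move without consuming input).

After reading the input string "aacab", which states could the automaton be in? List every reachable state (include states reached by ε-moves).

∅

Start in {B}.
Read 'a': {B} → ∅.
The set is empty and remains empty for the remaining 4 symbols.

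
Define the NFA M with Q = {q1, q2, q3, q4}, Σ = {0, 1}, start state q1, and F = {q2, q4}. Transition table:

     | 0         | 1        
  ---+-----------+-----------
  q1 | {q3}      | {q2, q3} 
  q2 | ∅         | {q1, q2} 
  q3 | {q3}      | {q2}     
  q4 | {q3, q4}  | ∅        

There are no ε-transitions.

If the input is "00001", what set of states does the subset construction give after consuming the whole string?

Start in {q1}.
Read '0': q1→{q3}; now {q3}.
Read '0': q3→{q3}; now {q3}.
Read '0': q3→{q3}; now {q3}.
Read '0': q3→{q3}; now {q3}.
Read '1': q3→{q2}; now {q2}.

{q2}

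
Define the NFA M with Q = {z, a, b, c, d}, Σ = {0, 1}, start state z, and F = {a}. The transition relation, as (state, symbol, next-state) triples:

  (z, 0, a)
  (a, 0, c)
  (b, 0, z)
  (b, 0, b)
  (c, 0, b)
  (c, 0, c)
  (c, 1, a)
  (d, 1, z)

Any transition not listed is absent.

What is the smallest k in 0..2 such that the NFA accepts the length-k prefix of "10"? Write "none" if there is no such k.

none

Start in {z}.
Read '1': z→∅; now ∅.
The set is empty and remains empty for the remaining 1 symbol.
No reachable set along the way intersects F.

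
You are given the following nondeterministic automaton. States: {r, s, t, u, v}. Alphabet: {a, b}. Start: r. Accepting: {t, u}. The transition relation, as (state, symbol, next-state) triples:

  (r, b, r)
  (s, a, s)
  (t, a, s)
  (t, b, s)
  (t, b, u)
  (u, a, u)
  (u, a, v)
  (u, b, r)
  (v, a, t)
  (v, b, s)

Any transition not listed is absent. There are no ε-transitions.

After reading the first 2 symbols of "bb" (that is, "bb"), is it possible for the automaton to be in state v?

No

Start in {r}.
Read 'b': {r} → {r}.
Read 'b': {r} → {r}.
State v is not in {r}.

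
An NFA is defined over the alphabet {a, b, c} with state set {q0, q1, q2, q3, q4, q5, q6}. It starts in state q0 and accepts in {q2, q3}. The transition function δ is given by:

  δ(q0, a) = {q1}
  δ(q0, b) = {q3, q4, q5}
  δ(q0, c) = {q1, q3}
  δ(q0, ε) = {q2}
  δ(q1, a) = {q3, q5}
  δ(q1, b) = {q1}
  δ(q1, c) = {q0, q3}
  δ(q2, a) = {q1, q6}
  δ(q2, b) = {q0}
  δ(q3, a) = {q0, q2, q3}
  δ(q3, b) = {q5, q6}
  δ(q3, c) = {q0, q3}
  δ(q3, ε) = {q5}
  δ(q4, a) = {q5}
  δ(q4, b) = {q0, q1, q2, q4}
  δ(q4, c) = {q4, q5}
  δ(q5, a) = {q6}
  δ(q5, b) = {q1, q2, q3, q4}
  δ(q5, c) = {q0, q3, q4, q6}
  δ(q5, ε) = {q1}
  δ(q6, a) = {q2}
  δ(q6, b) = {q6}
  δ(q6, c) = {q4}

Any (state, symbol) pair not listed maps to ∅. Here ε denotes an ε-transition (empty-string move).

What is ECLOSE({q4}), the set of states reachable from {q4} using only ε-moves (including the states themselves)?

{q4}

Begin with {q4}.
No ε-moves leave this set, so the closure equals the set itself.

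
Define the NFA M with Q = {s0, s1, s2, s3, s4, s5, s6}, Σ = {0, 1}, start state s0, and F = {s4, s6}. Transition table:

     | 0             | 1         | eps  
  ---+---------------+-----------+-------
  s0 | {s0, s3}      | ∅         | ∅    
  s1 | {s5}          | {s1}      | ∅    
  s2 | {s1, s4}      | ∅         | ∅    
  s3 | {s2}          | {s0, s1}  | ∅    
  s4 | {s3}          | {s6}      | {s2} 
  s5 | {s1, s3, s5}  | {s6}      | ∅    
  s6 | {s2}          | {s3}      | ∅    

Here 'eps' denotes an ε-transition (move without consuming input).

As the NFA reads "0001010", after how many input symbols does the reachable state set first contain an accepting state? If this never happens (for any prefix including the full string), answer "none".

Start in {s0}.
Read '0': s0→{s0, s3}; now {s0, s3}.
Read '0': s0→{s0, s3}, s3→{s2}; now {s0, s2, s3}.
Read '0': s0→{s0, s3}, s2→{s1, s4}, s3→{s2}; now {s0, s1, s2, s3, s4}.
None of the earlier sets intersect F, but {s0, s1, s2, s3, s4} does.

3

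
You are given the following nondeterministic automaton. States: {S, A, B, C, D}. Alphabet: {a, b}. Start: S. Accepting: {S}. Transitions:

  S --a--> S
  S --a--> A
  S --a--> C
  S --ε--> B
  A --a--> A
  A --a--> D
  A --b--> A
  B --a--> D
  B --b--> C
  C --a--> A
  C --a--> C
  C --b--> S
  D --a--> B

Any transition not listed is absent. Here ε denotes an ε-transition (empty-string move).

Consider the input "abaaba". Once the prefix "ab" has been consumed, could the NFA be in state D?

No

Start: ε-closure({S}) = {S, B}.
Read 'a': {S, B} → {S, A, B, C, D}.
Read 'b': {S, A, B, C, D} → {S, A, B, C}.
State D is not in {S, A, B, C}.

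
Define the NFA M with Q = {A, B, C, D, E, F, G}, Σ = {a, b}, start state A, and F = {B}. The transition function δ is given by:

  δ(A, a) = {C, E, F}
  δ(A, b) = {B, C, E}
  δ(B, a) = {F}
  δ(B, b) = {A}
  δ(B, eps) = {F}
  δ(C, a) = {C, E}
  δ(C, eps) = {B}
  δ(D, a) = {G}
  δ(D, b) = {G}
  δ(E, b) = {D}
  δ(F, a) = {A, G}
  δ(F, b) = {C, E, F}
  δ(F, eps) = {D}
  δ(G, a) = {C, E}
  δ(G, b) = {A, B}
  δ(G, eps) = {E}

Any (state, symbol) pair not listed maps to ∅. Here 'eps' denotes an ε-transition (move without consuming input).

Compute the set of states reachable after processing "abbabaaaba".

{A, B, C, D, E, F, G}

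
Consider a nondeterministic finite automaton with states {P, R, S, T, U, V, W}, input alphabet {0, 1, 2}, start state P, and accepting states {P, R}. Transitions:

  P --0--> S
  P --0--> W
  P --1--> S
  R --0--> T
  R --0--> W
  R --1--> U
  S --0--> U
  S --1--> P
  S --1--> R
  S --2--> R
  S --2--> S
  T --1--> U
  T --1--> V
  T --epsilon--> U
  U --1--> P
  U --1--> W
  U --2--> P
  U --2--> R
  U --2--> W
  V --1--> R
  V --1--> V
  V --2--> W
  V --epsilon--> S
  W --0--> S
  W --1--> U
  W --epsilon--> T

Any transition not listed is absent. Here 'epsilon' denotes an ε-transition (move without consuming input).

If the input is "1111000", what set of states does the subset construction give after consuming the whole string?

{U}

Start in {P}.
Read '1': {P} → {S}.
Read '1': {S} → {P, R}.
Read '1': {P, R} → {S, U}.
Read '1': {S, U} → {P, R, T, U, W}.
Read '0': {P, R, T, U, W} → {S, T, U, W}.
Read '0': {S, T, U, W} → {S, U}.
Read '0': {S, U} → {U}.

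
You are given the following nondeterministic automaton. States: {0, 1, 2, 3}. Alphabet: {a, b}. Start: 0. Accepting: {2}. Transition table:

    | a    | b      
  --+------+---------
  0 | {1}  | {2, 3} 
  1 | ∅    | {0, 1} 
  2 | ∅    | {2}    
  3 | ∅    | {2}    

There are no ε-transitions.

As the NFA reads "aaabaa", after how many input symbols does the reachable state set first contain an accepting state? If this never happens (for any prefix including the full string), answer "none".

none

Start in {0}.
Read 'a': {0} → {1}.
Read 'a': {1} → ∅.
The set is empty and remains empty for the remaining 4 symbols.
No reachable set along the way intersects F.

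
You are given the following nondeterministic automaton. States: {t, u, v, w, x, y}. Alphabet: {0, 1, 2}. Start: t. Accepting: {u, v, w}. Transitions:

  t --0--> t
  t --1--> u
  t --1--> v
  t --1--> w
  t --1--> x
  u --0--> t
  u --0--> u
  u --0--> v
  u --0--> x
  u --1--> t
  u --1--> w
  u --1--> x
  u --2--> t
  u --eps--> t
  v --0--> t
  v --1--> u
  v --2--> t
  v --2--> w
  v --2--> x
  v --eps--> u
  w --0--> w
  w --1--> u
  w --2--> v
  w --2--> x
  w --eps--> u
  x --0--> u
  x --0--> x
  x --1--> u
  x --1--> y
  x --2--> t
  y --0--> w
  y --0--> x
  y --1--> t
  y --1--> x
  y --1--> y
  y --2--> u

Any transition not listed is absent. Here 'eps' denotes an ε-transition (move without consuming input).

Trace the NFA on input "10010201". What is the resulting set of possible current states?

{t, u, v, w, x, y}

Start in {t}.
Read '1': t→{u, v, w, x}; union {u, v, w, x}; ε-closure = {t, u, v, w, x}.
Read '0': t→{t}, u→{t, u, v, x}, v→{t}, w→{w}, x→{u, x}; now {t, u, v, w, x}.
Read '0': t→{t}, u→{t, u, v, x}, v→{t}, w→{w}, x→{u, x}; now {t, u, v, w, x}.
Read '1': t→{u, v, w, x}, u→{t, w, x}, v→{u}, w→{u}, x→{u, y}; now {t, u, v, w, x, y}.
Read '0': t→{t}, u→{t, u, v, x}, v→{t}, w→{w}, x→{u, x}, y→{w, x}; now {t, u, v, w, x}.
Read '2': t→∅, u→{t}, v→{t, w, x}, w→{v, x}, x→{t}; union {t, v, w, x}; ε-closure = {t, u, v, w, x}.
Read '0': t→{t}, u→{t, u, v, x}, v→{t}, w→{w}, x→{u, x}; now {t, u, v, w, x}.
Read '1': t→{u, v, w, x}, u→{t, w, x}, v→{u}, w→{u}, x→{u, y}; now {t, u, v, w, x, y}.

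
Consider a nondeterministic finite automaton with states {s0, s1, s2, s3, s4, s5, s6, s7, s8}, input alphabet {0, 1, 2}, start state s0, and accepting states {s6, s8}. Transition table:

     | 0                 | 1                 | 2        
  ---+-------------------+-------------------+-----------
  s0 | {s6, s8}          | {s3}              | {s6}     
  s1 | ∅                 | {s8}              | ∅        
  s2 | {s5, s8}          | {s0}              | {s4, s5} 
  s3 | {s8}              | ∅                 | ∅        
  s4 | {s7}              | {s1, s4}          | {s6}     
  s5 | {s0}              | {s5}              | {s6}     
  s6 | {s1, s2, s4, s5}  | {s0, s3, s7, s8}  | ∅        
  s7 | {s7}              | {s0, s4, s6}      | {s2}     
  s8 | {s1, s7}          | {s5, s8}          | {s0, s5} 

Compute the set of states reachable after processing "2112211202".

{s0, s4, s5, s6}

Start in {s0}.
Read '2': s0→{s6}; now {s6}.
Read '1': s6→{s0, s3, s7, s8}; now {s0, s3, s7, s8}.
Read '1': s0→{s3}, s3→∅, s7→{s0, s4, s6}, s8→{s5, s8}; now {s0, s3, s4, s5, s6, s8}.
Read '2': s0→{s6}, s3→∅, s4→{s6}, s5→{s6}, s6→∅, s8→{s0, s5}; now {s0, s5, s6}.
Read '2': s0→{s6}, s5→{s6}, s6→∅; now {s6}.
Read '1': s6→{s0, s3, s7, s8}; now {s0, s3, s7, s8}.
Read '1': s0→{s3}, s3→∅, s7→{s0, s4, s6}, s8→{s5, s8}; now {s0, s3, s4, s5, s6, s8}.
Read '2': s0→{s6}, s3→∅, s4→{s6}, s5→{s6}, s6→∅, s8→{s0, s5}; now {s0, s5, s6}.
Read '0': s0→{s6, s8}, s5→{s0}, s6→{s1, s2, s4, s5}; now {s0, s1, s2, s4, s5, s6, s8}.
Read '2': s0→{s6}, s1→∅, s2→{s4, s5}, s4→{s6}, s5→{s6}, s6→∅, s8→{s0, s5}; now {s0, s4, s5, s6}.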